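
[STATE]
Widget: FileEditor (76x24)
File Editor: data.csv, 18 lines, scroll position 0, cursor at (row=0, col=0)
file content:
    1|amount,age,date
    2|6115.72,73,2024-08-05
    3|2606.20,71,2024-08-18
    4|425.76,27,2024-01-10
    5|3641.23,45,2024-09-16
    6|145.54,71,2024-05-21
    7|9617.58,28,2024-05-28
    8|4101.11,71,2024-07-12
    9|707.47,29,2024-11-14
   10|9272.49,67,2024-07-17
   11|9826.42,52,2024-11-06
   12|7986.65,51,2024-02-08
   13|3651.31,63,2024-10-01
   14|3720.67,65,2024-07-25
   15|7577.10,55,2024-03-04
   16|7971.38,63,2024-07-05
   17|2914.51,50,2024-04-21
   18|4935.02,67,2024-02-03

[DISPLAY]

█mount,age,date                                                            ▲
6115.72,73,2024-08-05                                                      █
2606.20,71,2024-08-18                                                      ░
425.76,27,2024-01-10                                                       ░
3641.23,45,2024-09-16                                                      ░
145.54,71,2024-05-21                                                       ░
9617.58,28,2024-05-28                                                      ░
4101.11,71,2024-07-12                                                      ░
707.47,29,2024-11-14                                                       ░
9272.49,67,2024-07-17                                                      ░
9826.42,52,2024-11-06                                                      ░
7986.65,51,2024-02-08                                                      ░
3651.31,63,2024-10-01                                                      ░
3720.67,65,2024-07-25                                                      ░
7577.10,55,2024-03-04                                                      ░
7971.38,63,2024-07-05                                                      ░
2914.51,50,2024-04-21                                                      ░
4935.02,67,2024-02-03                                                      ░
                                                                           ░
                                                                           ░
                                                                           ░
                                                                           ░
                                                                           ░
                                                                           ▼


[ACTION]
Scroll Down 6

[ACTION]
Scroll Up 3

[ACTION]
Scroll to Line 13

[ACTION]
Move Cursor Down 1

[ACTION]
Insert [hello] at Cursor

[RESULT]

amount,age,date                                                            ▲
hello█115.72,73,2024-08-05                                                 █
2606.20,71,2024-08-18                                                      ░
425.76,27,2024-01-10                                                       ░
3641.23,45,2024-09-16                                                      ░
145.54,71,2024-05-21                                                       ░
9617.58,28,2024-05-28                                                      ░
4101.11,71,2024-07-12                                                      ░
707.47,29,2024-11-14                                                       ░
9272.49,67,2024-07-17                                                      ░
9826.42,52,2024-11-06                                                      ░
7986.65,51,2024-02-08                                                      ░
3651.31,63,2024-10-01                                                      ░
3720.67,65,2024-07-25                                                      ░
7577.10,55,2024-03-04                                                      ░
7971.38,63,2024-07-05                                                      ░
2914.51,50,2024-04-21                                                      ░
4935.02,67,2024-02-03                                                      ░
                                                                           ░
                                                                           ░
                                                                           ░
                                                                           ░
                                                                           ░
                                                                           ▼


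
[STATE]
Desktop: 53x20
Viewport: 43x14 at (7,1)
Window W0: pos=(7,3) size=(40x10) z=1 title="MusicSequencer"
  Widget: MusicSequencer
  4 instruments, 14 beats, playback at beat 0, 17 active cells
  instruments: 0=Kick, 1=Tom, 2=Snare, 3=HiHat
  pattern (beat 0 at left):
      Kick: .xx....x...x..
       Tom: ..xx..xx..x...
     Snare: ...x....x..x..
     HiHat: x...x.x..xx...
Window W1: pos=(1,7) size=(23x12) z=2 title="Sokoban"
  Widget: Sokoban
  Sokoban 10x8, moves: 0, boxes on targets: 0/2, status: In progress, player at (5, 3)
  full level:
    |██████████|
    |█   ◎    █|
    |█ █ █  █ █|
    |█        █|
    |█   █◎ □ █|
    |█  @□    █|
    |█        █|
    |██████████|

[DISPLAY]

                                           
                                           
┏━━━━━━━━━━━━━━━━━━━━━━━━━━━━━━━━━━━━━━┓   
┃ MusicSequencer                       ┃   
┠──────────────────────────────────────┨   
┃      ▼1234567890123                  ┃   
━━━━━━━━━━━━━━━━┓·█··                  ┃   
ban             ┃█···                  ┃   
────────────────┨·█··                  ┃   
█████           ┃█···                  ┃   
    █           ┃                      ┃   
  █ █           ┃━━━━━━━━━━━━━━━━━━━━━━┛   
    █           ┃                          
◎ □ █           ┃                          


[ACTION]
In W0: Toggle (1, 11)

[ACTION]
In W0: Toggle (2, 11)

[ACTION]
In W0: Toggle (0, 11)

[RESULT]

                                           
                                           
┏━━━━━━━━━━━━━━━━━━━━━━━━━━━━━━━━━━━━━━┓   
┃ MusicSequencer                       ┃   
┠──────────────────────────────────────┨   
┃      ▼1234567890123                  ┃   
━━━━━━━━━━━━━━━━┓····                  ┃   
ban             ┃██··                  ┃   
────────────────┨····                  ┃   
█████           ┃█···                  ┃   
    █           ┃                      ┃   
  █ █           ┃━━━━━━━━━━━━━━━━━━━━━━┛   
    █           ┃                          
◎ □ █           ┃                          


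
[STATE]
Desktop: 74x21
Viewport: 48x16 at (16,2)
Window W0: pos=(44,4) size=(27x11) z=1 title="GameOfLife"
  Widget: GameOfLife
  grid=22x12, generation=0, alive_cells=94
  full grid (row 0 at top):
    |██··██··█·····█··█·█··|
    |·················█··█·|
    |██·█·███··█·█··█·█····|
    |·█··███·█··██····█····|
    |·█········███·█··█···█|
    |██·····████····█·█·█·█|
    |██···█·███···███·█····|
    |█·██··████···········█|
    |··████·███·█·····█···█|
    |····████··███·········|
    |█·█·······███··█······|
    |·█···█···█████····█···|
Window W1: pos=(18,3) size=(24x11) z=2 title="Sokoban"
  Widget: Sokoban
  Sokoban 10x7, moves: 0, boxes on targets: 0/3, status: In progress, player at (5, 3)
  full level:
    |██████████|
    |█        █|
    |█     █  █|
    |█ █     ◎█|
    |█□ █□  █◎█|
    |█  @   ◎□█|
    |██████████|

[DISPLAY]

                                                
  ┏━━━━━━━━━━━━━━━━━━━━━━┓                      
  ┃ Sokoban              ┃  ┏━━━━━━━━━━━━━━━━━━━
  ┠──────────────────────┨  ┃ GameOfLife        
  ┃██████████            ┃  ┠───────────────────
  ┃█        █            ┃  ┃Gen: 0             
  ┃█     █  █            ┃  ┃·█··███·█··██····█·
  ┃█ █     ◎█            ┃  ┃·█········███·█··█·
  ┃█□ █□  █◎█            ┃  ┃██·····████····█·█·
  ┃█  @   ◎□█            ┃  ┃██···█·███···███·█·
  ┃██████████            ┃  ┃█·██··████·········
  ┗━━━━━━━━━━━━━━━━━━━━━━┛  ┃··████·███·█·····█·
                            ┗━━━━━━━━━━━━━━━━━━━
                                                
                                                
                                                


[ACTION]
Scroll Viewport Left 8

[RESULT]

                                                
          ┏━━━━━━━━━━━━━━━━━━━━━━┓              
          ┃ Sokoban              ┃  ┏━━━━━━━━━━━
          ┠──────────────────────┨  ┃ GameOfLife
          ┃██████████            ┃  ┠───────────
          ┃█        █            ┃  ┃Gen: 0     
          ┃█     █  █            ┃  ┃·█··███·█··
          ┃█ █     ◎█            ┃  ┃·█········█
          ┃█□ █□  █◎█            ┃  ┃██·····████
          ┃█  @   ◎□█            ┃  ┃██···█·███·
          ┃██████████            ┃  ┃█·██··████·
          ┗━━━━━━━━━━━━━━━━━━━━━━┛  ┃··████·███·
                                    ┗━━━━━━━━━━━
                                                
                                                
                                                


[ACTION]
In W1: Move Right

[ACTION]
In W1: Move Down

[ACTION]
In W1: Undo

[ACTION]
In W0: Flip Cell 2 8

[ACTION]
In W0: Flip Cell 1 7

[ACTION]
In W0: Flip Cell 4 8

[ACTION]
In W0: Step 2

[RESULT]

                                                
          ┏━━━━━━━━━━━━━━━━━━━━━━┓              
          ┃ Sokoban              ┃  ┏━━━━━━━━━━━
          ┠──────────────────────┨  ┃ GameOfLife
          ┃██████████            ┃  ┠───────────
          ┃█        █            ┃  ┃Gen: 2     
          ┃█     █  █            ┃  ┃···█·█·███·
          ┃█ █     ◎█            ┃  ┃·███·███···
          ┃█□ █□  █◎█            ┃  ┃·██··██····
          ┃█  @   ◎□█            ┃  ┃···········
          ┃██████████            ┃  ┃·█·········
          ┗━━━━━━━━━━━━━━━━━━━━━━┛  ┃█·█········
                                    ┗━━━━━━━━━━━
                                                
                                                
                                                


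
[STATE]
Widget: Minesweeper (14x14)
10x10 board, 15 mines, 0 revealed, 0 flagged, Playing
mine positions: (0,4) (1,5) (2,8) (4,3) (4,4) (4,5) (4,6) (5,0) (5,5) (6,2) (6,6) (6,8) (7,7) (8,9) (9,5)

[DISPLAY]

■■■■■■■■■■    
■■■■■■■■■■    
■■■■■■■■■■    
■■■■■■■■■■    
■■■■■■■■■■    
■■■■■■■■■■    
■■■■■■■■■■    
■■■■■■■■■■    
■■■■■■■■■■    
■■■■■■■■■■    
              
              
              
              


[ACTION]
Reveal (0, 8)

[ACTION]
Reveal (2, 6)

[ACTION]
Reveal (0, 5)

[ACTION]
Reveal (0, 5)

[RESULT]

■■■■■21       
■■■■■■1111    
■■■■■■1■■■    
■■■■■■■■■■    
■■■■■■■■■■    
■■■■■■■■■■    
■■■■■■■■■■    
■■■■■■■■■■    
■■■■■■■■■■    
■■■■■■■■■■    
              
              
              
              


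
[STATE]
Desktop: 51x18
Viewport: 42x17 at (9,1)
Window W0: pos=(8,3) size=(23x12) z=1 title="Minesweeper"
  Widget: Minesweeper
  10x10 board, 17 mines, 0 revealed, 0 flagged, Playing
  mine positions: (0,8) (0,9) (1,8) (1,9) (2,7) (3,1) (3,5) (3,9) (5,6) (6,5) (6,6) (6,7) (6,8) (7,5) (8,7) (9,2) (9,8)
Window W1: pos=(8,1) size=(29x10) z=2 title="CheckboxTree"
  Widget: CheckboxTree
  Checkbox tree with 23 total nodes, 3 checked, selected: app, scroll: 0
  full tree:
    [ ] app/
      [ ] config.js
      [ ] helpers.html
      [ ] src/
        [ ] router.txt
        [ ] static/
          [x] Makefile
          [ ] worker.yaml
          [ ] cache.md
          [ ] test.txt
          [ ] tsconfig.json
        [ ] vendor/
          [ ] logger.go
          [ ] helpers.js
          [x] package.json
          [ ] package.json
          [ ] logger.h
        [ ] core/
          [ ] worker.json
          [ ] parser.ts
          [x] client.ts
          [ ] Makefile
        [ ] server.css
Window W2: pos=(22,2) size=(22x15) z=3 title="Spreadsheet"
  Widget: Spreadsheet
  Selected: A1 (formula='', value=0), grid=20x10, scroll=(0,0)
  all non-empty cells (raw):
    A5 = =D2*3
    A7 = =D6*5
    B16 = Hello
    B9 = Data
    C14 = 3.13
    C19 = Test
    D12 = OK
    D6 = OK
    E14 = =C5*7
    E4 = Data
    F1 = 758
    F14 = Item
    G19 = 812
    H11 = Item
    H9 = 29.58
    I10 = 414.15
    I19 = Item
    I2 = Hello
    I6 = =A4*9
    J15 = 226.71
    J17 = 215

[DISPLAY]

━━━━━━━━━━━━━━━━━━━━━━━━━━━┓              
 CheckboxTree┏━━━━━━━━━━━━━━━━━━━━┓       
─────────────┃ Spreadsheet        ┃       
>[-] app/    ┠────────────────────┨       
   [ ] config┃A1:                 ┃       
   [ ] helper┃       A       B    ┃       
   [-] src/  ┃--------------------┃       
     [ ] rout┃  1      [0]       0┃       
     [-] stat┃  2        0       0┃       
━━━━━━━━━━━━━┃  3        0       0┃       
■■■■■■■■■■   ┃  4        0       0┃       
■■■■■■■■■■   ┃  5        0       0┃       
■■■■■■■■■■   ┃  6        0       0┃       
━━━━━━━━━━━━━┃  7 #ERR!          0┃       
             ┃  8        0       0┃       
             ┗━━━━━━━━━━━━━━━━━━━━┛       
                                          


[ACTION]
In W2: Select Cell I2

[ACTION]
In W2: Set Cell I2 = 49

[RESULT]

━━━━━━━━━━━━━━━━━━━━━━━━━━━┓              
 CheckboxTree┏━━━━━━━━━━━━━━━━━━━━┓       
─────────────┃ Spreadsheet        ┃       
>[-] app/    ┠────────────────────┨       
   [ ] config┃I2: 49              ┃       
   [ ] helper┃       A       B    ┃       
   [-] src/  ┃--------------------┃       
     [ ] rout┃  1        0       0┃       
     [-] stat┃  2        0       0┃       
━━━━━━━━━━━━━┃  3        0       0┃       
■■■■■■■■■■   ┃  4        0       0┃       
■■■■■■■■■■   ┃  5        0       0┃       
■■■■■■■■■■   ┃  6        0       0┃       
━━━━━━━━━━━━━┃  7 #ERR!          0┃       
             ┃  8        0       0┃       
             ┗━━━━━━━━━━━━━━━━━━━━┛       
                                          


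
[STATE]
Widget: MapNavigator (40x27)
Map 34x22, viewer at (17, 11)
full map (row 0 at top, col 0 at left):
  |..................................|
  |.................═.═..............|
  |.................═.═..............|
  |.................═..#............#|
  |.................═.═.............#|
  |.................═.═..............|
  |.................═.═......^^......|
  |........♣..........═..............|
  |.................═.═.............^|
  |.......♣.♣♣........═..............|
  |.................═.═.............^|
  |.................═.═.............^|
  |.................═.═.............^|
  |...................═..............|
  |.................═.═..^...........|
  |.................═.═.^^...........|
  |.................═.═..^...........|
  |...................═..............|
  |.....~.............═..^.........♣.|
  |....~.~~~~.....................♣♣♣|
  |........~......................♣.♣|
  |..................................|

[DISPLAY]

                                        
                                        
   ..................................   
   .................═.═..............   
   .................═.═..............   
   .................═..#............#   
   .................═.═.............#   
   .................═.═..............   
   .................═.═......^^......   
   ........♣..........═..............   
   .................═.═.............^   
   .......♣.♣♣........═..............   
   .................═.═.............^   
   .................@.═.............^   
   .................═.═.............^   
   ...................═..............   
   .................═.═..^...........   
   .................═.═.^^...........   
   .................═.═..^...........   
   ...................═..............   
   .....~.............═..^.........♣.   
   ....~.~~~~.....................♣♣♣   
   ........~......................♣.♣   
   ..................................   
                                        
                                        
                                        


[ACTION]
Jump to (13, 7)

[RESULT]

                                        
                                        
                                        
                                        
                                        
                                        
       .................................
       .................═.═.............
       .................═.═.............
       .................═..#............
       .................═.═.............
       .................═.═.............
       .................═.═......^^.....
       ........♣....@.....═.............
       .................═.═.............
       .......♣.♣♣........═.............
       .................═.═.............
       .................═.═.............
       .................═.═.............
       ...................═.............
       .................═.═..^..........
       .................═.═.^^..........
       .................═.═..^..........
       ...................═.............
       .....~.............═..^.........♣
       ....~.~~~~.....................♣♣
       ........~......................♣.


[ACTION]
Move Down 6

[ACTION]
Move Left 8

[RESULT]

               .........................
               .................═.═.....
               .................═.═.....
               .................═..#....
               .................═.═.....
               .................═.═.....
               .................═.═.....
               ........♣..........═.....
               .................═.═.....
               .......♣.♣♣........═.....
               .................═.═.....
               .................═.═.....
               .................═.═.....
               .....@.............═.....
               .................═.═..^..
               .................═.═.^^..
               .................═.═..^..
               ...................═.....
               .....~.............═..^..
               ....~.~~~~...............
               ........~................
               .........................
                                        
                                        
                                        
                                        
                                        


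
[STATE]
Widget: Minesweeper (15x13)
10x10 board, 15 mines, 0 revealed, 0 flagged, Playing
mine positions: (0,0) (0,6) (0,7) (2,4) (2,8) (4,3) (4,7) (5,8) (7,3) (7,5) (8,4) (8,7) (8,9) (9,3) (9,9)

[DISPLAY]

■■■■■■■■■■     
■■■■■■■■■■     
■■■■■■■■■■     
■■■■■■■■■■     
■■■■■■■■■■     
■■■■■■■■■■     
■■■■■■■■■■     
■■■■■■■■■■     
■■■■■■■■■■     
■■■■■■■■■■     
               
               
               


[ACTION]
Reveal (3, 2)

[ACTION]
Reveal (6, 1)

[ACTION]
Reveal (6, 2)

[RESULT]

■1   1■■■■     
11 112■■■■     
   1■■■■■■     
  12■■■■■■     
  1■■■■■■■     
  1■■■■■■■     
  1■■■■■■■     
  1■■■■■■■     
  2■■■■■■■     
  1■■■■■■■     
               
               
               


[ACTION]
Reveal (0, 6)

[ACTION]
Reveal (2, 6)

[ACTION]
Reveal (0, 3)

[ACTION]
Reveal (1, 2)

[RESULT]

✹1   1✹✹■■     
11 112■■■■     
   1✹■■■✹■     
  12■■■■■■     
  1✹■■■✹■■     
  1■■■■■✹■     
  1■■■■■■■     
  1✹■✹■■■■     
  2■✹■■✹■✹     
  1✹■■■■■✹     
               
               
               


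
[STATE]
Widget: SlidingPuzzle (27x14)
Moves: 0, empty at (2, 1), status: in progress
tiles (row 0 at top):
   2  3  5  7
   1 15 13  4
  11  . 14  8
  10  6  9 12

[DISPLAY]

┌────┬────┬────┬────┐      
│  2 │  3 │  5 │  7 │      
├────┼────┼────┼────┤      
│  1 │ 15 │ 13 │  4 │      
├────┼────┼────┼────┤      
│ 11 │    │ 14 │  8 │      
├────┼────┼────┼────┤      
│ 10 │  6 │  9 │ 12 │      
└────┴────┴────┴────┘      
Moves: 0                   
                           
                           
                           
                           


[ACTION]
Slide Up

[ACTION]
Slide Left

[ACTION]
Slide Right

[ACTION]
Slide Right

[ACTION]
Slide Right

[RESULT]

┌────┬────┬────┬────┐      
│  2 │  3 │  5 │  7 │      
├────┼────┼────┼────┤      
│  1 │ 15 │ 13 │  4 │      
├────┼────┼────┼────┤      
│ 11 │  6 │ 14 │  8 │      
├────┼────┼────┼────┤      
│    │ 10 │  9 │ 12 │      
└────┴────┴────┴────┘      
Moves: 4                   
                           
                           
                           
                           


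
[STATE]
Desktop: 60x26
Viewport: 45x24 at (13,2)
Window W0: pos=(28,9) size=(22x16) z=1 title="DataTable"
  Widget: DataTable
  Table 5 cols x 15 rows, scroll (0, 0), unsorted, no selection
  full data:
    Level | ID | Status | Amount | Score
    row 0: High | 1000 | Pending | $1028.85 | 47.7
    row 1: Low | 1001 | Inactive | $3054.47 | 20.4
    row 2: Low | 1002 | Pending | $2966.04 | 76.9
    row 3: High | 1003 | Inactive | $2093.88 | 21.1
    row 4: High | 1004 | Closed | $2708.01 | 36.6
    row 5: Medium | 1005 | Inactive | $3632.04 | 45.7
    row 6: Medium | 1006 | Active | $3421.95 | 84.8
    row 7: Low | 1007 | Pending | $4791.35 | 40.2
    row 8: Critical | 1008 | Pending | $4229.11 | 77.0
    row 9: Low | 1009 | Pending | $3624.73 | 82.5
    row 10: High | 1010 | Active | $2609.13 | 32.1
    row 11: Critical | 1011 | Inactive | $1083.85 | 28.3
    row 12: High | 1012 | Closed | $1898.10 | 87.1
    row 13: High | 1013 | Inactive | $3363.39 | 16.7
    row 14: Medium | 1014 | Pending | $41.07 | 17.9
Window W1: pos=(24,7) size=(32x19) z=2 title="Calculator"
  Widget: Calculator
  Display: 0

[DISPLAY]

                                             
                                             
                                             
                                             
                                             
           ┏━━━━━━━━━━━━━━━━━━━━━━━━━━━━━━┓  
           ┃ Calculator                   ┃  
           ┠──────────────────────────────┨  
           ┃                             0┃  
           ┃┌───┬───┬───┬───┐             ┃  
           ┃│ 7 │ 8 │ 9 │ ÷ │             ┃  
           ┃├───┼───┼───┼───┤             ┃  
           ┃│ 4 │ 5 │ 6 │ × │             ┃  
           ┃├───┼───┼───┼───┤             ┃  
           ┃│ 1 │ 2 │ 3 │ - │             ┃  
           ┃├───┼───┼───┼───┤             ┃  
           ┃│ 0 │ . │ = │ + │             ┃  
           ┃├───┼───┼───┼───┤             ┃  
           ┃│ C │ MC│ MR│ M+│             ┃  
           ┃└───┴───┴───┴───┘             ┃  
           ┃                              ┃  
           ┃                              ┃  
           ┃                              ┃  
           ┗━━━━━━━━━━━━━━━━━━━━━━━━━━━━━━┛  


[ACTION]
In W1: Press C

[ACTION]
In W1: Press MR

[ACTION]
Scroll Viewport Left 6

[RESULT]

                                             
                                             
                                             
                                             
                                             
                 ┏━━━━━━━━━━━━━━━━━━━━━━━━━━━
                 ┃ Calculator                
                 ┠───────────────────────────
                 ┃                           
                 ┃┌───┬───┬───┬───┐          
                 ┃│ 7 │ 8 │ 9 │ ÷ │          
                 ┃├───┼───┼───┼───┤          
                 ┃│ 4 │ 5 │ 6 │ × │          
                 ┃├───┼───┼───┼───┤          
                 ┃│ 1 │ 2 │ 3 │ - │          
                 ┃├───┼───┼───┼───┤          
                 ┃│ 0 │ . │ = │ + │          
                 ┃├───┼───┼───┼───┤          
                 ┃│ C │ MC│ MR│ M+│          
                 ┃└───┴───┴───┴───┘          
                 ┃                           
                 ┃                           
                 ┃                           
                 ┗━━━━━━━━━━━━━━━━━━━━━━━━━━━


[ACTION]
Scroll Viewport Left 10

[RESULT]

                                             
                                             
                                             
                                             
                                             
                        ┏━━━━━━━━━━━━━━━━━━━━
                        ┃ Calculator         
                        ┠────────────────────
                        ┃                    
                        ┃┌───┬───┬───┬───┐   
                        ┃│ 7 │ 8 │ 9 │ ÷ │   
                        ┃├───┼───┼───┼───┤   
                        ┃│ 4 │ 5 │ 6 │ × │   
                        ┃├───┼───┼───┼───┤   
                        ┃│ 1 │ 2 │ 3 │ - │   
                        ┃├───┼───┼───┼───┤   
                        ┃│ 0 │ . │ = │ + │   
                        ┃├───┼───┼───┼───┤   
                        ┃│ C │ MC│ MR│ M+│   
                        ┃└───┴───┴───┴───┘   
                        ┃                    
                        ┃                    
                        ┃                    
                        ┗━━━━━━━━━━━━━━━━━━━━


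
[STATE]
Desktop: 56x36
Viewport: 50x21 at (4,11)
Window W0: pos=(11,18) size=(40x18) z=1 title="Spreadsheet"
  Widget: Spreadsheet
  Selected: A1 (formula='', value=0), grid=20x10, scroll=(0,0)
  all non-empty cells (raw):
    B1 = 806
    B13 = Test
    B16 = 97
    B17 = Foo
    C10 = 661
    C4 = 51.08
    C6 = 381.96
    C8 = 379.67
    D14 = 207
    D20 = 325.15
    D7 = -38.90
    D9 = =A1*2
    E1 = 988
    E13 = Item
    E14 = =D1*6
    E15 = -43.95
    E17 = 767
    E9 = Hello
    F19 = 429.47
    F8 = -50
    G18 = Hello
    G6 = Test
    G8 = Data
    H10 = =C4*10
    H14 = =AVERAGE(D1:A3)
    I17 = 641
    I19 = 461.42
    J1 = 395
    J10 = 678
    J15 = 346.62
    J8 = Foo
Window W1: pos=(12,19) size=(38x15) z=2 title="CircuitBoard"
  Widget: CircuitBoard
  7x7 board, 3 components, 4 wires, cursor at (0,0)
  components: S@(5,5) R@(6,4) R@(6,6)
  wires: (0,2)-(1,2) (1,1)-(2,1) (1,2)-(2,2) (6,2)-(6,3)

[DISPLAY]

                                                  
                                                  
                                                  
                                                  
                                                  
                                                  
                                                  
       ┏━━━━━━━━━━━━━━━━━━━━━━━━━━━━━━━━━━━━━━┓   
       ┃┏━━━━━━━━━━━━━━━━━━━━━━━━━━━━━━━━━━━━┓┃   
       ┠┃ CircuitBoard                       ┃┨   
       ┃┠────────────────────────────────────┨┃   
       ┃┃   0 1 2 3 4 5 6                    ┃┃   
       ┃┃0  [.]      ·                       ┃┃   
       ┃┃            │                       ┃┃   
       ┃┃1       ·   ·                       ┃┃   
       ┃┃        │   │                       ┃┃   
       ┃┃2       ·   ·                       ┃┃   
       ┃┃                                    ┃┃   
       ┃┃3                                   ┃┃   
       ┃┃                                    ┃┃   
       ┃┃4                                   ┃┃   


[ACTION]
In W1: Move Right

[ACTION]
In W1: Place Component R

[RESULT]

                                                  
                                                  
                                                  
                                                  
                                                  
                                                  
                                                  
       ┏━━━━━━━━━━━━━━━━━━━━━━━━━━━━━━━━━━━━━━┓   
       ┃┏━━━━━━━━━━━━━━━━━━━━━━━━━━━━━━━━━━━━┓┃   
       ┠┃ CircuitBoard                       ┃┨   
       ┃┠────────────────────────────────────┨┃   
       ┃┃   0 1 2 3 4 5 6                    ┃┃   
       ┃┃0      [R]  ·                       ┃┃   
       ┃┃            │                       ┃┃   
       ┃┃1       ·   ·                       ┃┃   
       ┃┃        │   │                       ┃┃   
       ┃┃2       ·   ·                       ┃┃   
       ┃┃                                    ┃┃   
       ┃┃3                                   ┃┃   
       ┃┃                                    ┃┃   
       ┃┃4                                   ┃┃   


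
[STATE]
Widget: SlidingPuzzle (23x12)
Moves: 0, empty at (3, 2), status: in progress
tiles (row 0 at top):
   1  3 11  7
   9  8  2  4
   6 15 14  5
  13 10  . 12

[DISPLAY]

┌────┬────┬────┬────┐  
│  1 │  3 │ 11 │  7 │  
├────┼────┼────┼────┤  
│  9 │  8 │  2 │  4 │  
├────┼────┼────┼────┤  
│  6 │ 15 │ 14 │  5 │  
├────┼────┼────┼────┤  
│ 13 │ 10 │    │ 12 │  
└────┴────┴────┴────┘  
Moves: 0               
                       
                       


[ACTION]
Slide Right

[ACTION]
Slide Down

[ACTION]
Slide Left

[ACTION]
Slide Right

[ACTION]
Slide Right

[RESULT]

┌────┬────┬────┬────┐  
│  1 │  3 │ 11 │  7 │  
├────┼────┼────┼────┤  
│  9 │  8 │  2 │  4 │  
├────┼────┼────┼────┤  
│    │  6 │ 14 │  5 │  
├────┼────┼────┼────┤  
│ 13 │ 15 │ 10 │ 12 │  
└────┴────┴────┴────┘  
Moves: 5               
                       
                       


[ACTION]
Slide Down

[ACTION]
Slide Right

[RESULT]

┌────┬────┬────┬────┐  
│  1 │  3 │ 11 │  7 │  
├────┼────┼────┼────┤  
│    │  8 │  2 │  4 │  
├────┼────┼────┼────┤  
│  9 │  6 │ 14 │  5 │  
├────┼────┼────┼────┤  
│ 13 │ 15 │ 10 │ 12 │  
└────┴────┴────┴────┘  
Moves: 6               
                       
                       


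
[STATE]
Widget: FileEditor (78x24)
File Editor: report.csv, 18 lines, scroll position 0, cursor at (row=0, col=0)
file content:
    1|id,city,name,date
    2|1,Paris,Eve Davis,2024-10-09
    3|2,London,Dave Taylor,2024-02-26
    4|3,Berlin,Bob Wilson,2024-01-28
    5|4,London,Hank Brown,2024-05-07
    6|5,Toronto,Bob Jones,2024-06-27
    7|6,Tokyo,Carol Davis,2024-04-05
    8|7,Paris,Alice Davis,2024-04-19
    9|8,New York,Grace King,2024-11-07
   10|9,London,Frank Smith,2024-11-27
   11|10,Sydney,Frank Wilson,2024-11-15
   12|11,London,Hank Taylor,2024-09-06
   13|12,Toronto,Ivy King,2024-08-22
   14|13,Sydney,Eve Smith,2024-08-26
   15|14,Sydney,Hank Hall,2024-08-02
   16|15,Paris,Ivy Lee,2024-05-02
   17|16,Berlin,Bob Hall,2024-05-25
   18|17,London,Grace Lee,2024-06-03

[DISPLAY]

█d,city,name,date                                                            ▲
1,Paris,Eve Davis,2024-10-09                                                 █
2,London,Dave Taylor,2024-02-26                                              ░
3,Berlin,Bob Wilson,2024-01-28                                               ░
4,London,Hank Brown,2024-05-07                                               ░
5,Toronto,Bob Jones,2024-06-27                                               ░
6,Tokyo,Carol Davis,2024-04-05                                               ░
7,Paris,Alice Davis,2024-04-19                                               ░
8,New York,Grace King,2024-11-07                                             ░
9,London,Frank Smith,2024-11-27                                              ░
10,Sydney,Frank Wilson,2024-11-15                                            ░
11,London,Hank Taylor,2024-09-06                                             ░
12,Toronto,Ivy King,2024-08-22                                               ░
13,Sydney,Eve Smith,2024-08-26                                               ░
14,Sydney,Hank Hall,2024-08-02                                               ░
15,Paris,Ivy Lee,2024-05-02                                                  ░
16,Berlin,Bob Hall,2024-05-25                                                ░
17,London,Grace Lee,2024-06-03                                               ░
                                                                             ░
                                                                             ░
                                                                             ░
                                                                             ░
                                                                             ░
                                                                             ▼


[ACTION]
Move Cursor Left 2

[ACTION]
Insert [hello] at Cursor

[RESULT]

hello█d,city,name,date                                                       ▲
1,Paris,Eve Davis,2024-10-09                                                 █
2,London,Dave Taylor,2024-02-26                                              ░
3,Berlin,Bob Wilson,2024-01-28                                               ░
4,London,Hank Brown,2024-05-07                                               ░
5,Toronto,Bob Jones,2024-06-27                                               ░
6,Tokyo,Carol Davis,2024-04-05                                               ░
7,Paris,Alice Davis,2024-04-19                                               ░
8,New York,Grace King,2024-11-07                                             ░
9,London,Frank Smith,2024-11-27                                              ░
10,Sydney,Frank Wilson,2024-11-15                                            ░
11,London,Hank Taylor,2024-09-06                                             ░
12,Toronto,Ivy King,2024-08-22                                               ░
13,Sydney,Eve Smith,2024-08-26                                               ░
14,Sydney,Hank Hall,2024-08-02                                               ░
15,Paris,Ivy Lee,2024-05-02                                                  ░
16,Berlin,Bob Hall,2024-05-25                                                ░
17,London,Grace Lee,2024-06-03                                               ░
                                                                             ░
                                                                             ░
                                                                             ░
                                                                             ░
                                                                             ░
                                                                             ▼
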